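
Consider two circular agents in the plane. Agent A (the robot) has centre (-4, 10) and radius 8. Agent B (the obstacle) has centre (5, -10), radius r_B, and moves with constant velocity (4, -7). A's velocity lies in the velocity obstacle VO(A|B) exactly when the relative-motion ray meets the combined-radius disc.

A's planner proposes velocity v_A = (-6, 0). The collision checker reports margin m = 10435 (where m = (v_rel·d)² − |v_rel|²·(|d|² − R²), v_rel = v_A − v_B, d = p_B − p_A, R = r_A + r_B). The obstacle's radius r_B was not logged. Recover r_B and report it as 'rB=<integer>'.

m = 10435
d = (9, -20);  v_rel = (-10, 7),  |v_rel|² = 149
v_rel×d = (-10)·(-20) − (7)·(9) = 137
since m = R²·149 − 137²:  R² = (18769 + 10435) / 149 = 196
R = √196 = 14  ⇒  r_B = 14 − 8 = 6

rB=6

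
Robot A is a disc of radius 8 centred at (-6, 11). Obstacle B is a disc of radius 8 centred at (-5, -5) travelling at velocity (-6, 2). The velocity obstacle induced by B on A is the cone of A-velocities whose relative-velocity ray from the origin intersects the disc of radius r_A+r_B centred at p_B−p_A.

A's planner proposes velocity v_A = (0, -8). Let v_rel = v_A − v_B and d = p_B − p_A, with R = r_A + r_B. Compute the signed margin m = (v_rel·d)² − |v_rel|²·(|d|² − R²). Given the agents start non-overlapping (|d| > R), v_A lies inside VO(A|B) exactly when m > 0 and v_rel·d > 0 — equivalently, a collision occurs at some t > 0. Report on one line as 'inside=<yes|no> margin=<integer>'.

d = (1, -16),  |d|² = 257;  R = 8+8 = 16,  c = 257−16² = 1
v_rel = (6, -10),  |v_rel|² = 136;  v_rel·d = (6)·(1) + (-10)·(-16) = 166
136·t² − 332·t + 1 = 0  ⇒  m = 166² − 136·1 = 27420
m = 27420 > 0,  v_rel·d = 166 > 0  ⇒  inside

inside=yes margin=27420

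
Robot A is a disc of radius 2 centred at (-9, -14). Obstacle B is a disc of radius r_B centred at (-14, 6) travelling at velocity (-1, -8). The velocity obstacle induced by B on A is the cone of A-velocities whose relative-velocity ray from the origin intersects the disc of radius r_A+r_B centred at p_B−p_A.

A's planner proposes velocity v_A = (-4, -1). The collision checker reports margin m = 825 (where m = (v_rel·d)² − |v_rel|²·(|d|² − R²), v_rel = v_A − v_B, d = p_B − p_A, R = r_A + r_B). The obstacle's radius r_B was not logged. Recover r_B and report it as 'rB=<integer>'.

m = 825
d = (-5, 20);  v_rel = (-3, 7),  |v_rel|² = 58
v_rel×d = (-3)·(20) − (7)·(-5) = -25
since m = R²·58 − (-25)²:  R² = (625 + 825) / 58 = 25
R = √25 = 5  ⇒  r_B = 5 − 2 = 3

rB=3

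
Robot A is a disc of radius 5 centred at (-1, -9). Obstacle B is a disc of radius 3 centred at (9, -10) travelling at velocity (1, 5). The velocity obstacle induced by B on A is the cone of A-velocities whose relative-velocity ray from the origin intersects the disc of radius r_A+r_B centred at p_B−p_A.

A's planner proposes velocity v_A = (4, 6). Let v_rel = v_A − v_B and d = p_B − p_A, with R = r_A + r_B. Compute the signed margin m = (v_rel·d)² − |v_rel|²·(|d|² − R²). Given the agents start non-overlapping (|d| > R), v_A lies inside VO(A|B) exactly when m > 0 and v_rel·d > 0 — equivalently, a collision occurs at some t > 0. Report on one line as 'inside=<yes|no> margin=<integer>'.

d = (10, -1),  |d|² = 101;  R = 5+3 = 8,  c = 101−8² = 37
v_rel = (3, 1),  |v_rel|² = 10;  v_rel·d = (3)·(10) + (1)·(-1) = 29
10·t² − 58·t + 37 = 0  ⇒  m = 29² − 10·37 = 471
m = 471 > 0,  v_rel·d = 29 > 0  ⇒  inside

inside=yes margin=471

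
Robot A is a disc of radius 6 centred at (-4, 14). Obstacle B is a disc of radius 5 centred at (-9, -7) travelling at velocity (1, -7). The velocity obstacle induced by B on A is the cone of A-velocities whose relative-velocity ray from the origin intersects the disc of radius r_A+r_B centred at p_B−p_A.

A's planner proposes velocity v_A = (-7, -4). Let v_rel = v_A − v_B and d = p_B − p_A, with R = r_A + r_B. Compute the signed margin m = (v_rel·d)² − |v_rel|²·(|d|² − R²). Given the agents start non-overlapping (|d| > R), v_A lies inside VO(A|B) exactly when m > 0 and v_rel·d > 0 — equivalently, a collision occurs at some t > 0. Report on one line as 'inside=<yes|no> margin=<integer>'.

d = (-5, -21),  |d|² = 466;  R = 6+5 = 11,  c = 466−11² = 345
v_rel = (-8, 3),  |v_rel|² = 73;  v_rel·d = (-8)·(-5) + (3)·(-21) = -23
73·t² + 46·t + 345 = 0  ⇒  m = (-23)² − 73·345 = -24656
m = -24656 < 0,  v_rel·d = -23 < 0  ⇒  outside

inside=no margin=-24656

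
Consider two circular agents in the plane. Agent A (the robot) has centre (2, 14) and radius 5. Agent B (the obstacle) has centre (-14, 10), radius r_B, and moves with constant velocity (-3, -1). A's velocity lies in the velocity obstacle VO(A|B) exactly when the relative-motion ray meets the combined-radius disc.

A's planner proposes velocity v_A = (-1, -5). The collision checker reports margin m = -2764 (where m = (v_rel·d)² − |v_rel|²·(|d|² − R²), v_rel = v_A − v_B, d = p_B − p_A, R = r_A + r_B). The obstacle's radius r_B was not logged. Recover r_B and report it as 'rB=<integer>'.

m = -2764
d = (-16, -4);  v_rel = (2, -4),  |v_rel|² = 20
v_rel×d = (2)·(-4) − (-4)·(-16) = -72
since m = R²·20 − (-72)²:  R² = (5184 + -2764) / 20 = 121
R = √121 = 11  ⇒  r_B = 11 − 5 = 6

rB=6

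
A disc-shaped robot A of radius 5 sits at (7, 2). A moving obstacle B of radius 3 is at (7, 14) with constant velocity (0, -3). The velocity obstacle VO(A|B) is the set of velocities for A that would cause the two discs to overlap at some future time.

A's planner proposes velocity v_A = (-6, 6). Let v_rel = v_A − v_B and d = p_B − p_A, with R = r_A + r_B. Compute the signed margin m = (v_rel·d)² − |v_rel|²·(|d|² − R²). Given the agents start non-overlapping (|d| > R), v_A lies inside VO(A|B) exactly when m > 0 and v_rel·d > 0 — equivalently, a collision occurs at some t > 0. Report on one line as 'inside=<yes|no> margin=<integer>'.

d = (0, 12),  |d|² = 144;  R = 5+3 = 8,  c = 144−8² = 80
v_rel = (-6, 9),  |v_rel|² = 117;  v_rel·d = (-6)·(0) + (9)·(12) = 108
117·t² − 216·t + 80 = 0  ⇒  m = 108² − 117·80 = 2304
m = 2304 > 0,  v_rel·d = 108 > 0  ⇒  inside

inside=yes margin=2304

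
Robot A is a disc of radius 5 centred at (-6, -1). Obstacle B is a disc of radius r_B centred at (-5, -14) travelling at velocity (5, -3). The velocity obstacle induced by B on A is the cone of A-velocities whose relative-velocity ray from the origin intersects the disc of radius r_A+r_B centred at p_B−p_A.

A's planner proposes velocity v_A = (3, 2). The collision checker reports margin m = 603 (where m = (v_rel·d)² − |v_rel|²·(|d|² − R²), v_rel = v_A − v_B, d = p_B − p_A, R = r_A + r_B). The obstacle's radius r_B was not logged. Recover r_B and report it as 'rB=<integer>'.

m = 603
d = (1, -13);  v_rel = (-2, 5),  |v_rel|² = 29
v_rel×d = (-2)·(-13) − (5)·(1) = 21
since m = R²·29 − 21²:  R² = (441 + 603) / 29 = 36
R = √36 = 6  ⇒  r_B = 6 − 5 = 1

rB=1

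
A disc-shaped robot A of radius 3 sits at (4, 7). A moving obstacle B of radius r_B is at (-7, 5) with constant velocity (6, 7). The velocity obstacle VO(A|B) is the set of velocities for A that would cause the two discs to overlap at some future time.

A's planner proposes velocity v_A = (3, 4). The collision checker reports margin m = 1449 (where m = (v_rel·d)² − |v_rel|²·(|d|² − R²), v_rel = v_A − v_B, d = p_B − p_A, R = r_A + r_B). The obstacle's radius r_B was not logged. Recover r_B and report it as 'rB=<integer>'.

m = 1449
d = (-11, -2);  v_rel = (-3, -3),  |v_rel|² = 18
v_rel×d = (-3)·(-2) − (-3)·(-11) = -27
since m = R²·18 − (-27)²:  R² = (729 + 1449) / 18 = 121
R = √121 = 11  ⇒  r_B = 11 − 3 = 8

rB=8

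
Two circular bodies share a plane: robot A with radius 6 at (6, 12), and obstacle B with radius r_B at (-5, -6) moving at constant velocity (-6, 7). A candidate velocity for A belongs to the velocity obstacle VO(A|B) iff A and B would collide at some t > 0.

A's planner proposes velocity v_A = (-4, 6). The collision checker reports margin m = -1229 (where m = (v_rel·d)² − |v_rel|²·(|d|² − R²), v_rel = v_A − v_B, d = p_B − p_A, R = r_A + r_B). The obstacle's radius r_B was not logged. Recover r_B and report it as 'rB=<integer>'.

m = -1229
d = (-11, -18);  v_rel = (2, -1),  |v_rel|² = 5
v_rel×d = (2)·(-18) − (-1)·(-11) = -47
since m = R²·5 − (-47)²:  R² = (2209 + -1229) / 5 = 196
R = √196 = 14  ⇒  r_B = 14 − 6 = 8

rB=8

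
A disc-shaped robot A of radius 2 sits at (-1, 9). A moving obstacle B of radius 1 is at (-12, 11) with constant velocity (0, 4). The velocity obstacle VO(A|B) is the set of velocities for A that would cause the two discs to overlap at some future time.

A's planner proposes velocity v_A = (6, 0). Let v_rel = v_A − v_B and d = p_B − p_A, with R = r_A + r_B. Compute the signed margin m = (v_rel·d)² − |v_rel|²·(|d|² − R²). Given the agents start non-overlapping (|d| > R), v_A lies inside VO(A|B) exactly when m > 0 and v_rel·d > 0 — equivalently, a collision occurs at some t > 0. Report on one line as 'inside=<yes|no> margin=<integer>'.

d = (-11, 2),  |d|² = 125;  R = 2+1 = 3,  c = 125−3² = 116
v_rel = (6, -4),  |v_rel|² = 52;  v_rel·d = (6)·(-11) + (-4)·(2) = -74
52·t² + 148·t + 116 = 0  ⇒  m = (-74)² − 52·116 = -556
m = -556 < 0,  v_rel·d = -74 < 0  ⇒  outside

inside=no margin=-556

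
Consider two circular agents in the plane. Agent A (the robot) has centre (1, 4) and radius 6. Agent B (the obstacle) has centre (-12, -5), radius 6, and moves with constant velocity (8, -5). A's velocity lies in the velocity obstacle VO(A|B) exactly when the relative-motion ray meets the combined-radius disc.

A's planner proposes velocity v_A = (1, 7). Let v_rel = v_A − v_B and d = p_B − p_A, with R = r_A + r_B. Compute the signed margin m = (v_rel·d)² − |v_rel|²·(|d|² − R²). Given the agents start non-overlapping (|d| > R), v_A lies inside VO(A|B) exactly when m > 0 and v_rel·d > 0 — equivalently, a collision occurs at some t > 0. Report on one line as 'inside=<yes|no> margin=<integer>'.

d = (-13, -9),  |d|² = 250;  R = 6+6 = 12,  c = 250−12² = 106
v_rel = (-7, 12),  |v_rel|² = 193;  v_rel·d = (-7)·(-13) + (12)·(-9) = -17
193·t² + 34·t + 106 = 0  ⇒  m = (-17)² − 193·106 = -20169
m = -20169 < 0,  v_rel·d = -17 < 0  ⇒  outside

inside=no margin=-20169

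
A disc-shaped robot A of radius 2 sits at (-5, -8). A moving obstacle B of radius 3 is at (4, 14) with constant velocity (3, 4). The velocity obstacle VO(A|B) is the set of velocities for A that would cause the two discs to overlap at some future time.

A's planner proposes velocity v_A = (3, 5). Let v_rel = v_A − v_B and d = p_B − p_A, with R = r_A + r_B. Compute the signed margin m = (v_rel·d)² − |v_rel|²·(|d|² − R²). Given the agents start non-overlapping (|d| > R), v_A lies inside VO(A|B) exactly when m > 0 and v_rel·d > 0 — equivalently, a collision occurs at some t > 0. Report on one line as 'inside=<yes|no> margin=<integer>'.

d = (9, 22),  |d|² = 565;  R = 2+3 = 5,  c = 565−5² = 540
v_rel = (0, 1),  |v_rel|² = 1;  v_rel·d = (0)·(9) + (1)·(22) = 22
1·t² − 44·t + 540 = 0  ⇒  m = 22² − 1·540 = -56
m = -56 < 0,  v_rel·d = 22 > 0  ⇒  outside

inside=no margin=-56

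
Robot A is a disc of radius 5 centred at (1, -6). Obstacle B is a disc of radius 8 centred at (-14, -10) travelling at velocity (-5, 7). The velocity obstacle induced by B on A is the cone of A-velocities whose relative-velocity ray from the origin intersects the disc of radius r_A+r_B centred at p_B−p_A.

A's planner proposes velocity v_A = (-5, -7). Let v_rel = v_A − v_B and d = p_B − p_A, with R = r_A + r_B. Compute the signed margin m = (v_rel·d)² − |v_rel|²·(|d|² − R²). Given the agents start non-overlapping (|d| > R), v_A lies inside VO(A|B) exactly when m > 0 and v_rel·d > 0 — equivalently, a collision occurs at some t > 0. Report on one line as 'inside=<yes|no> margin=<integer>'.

d = (-15, -4),  |d|² = 241;  R = 5+8 = 13,  c = 241−13² = 72
v_rel = (0, -14),  |v_rel|² = 196;  v_rel·d = (0)·(-15) + (-14)·(-4) = 56
196·t² − 112·t + 72 = 0  ⇒  m = 56² − 196·72 = -10976
m = -10976 < 0,  v_rel·d = 56 > 0  ⇒  outside

inside=no margin=-10976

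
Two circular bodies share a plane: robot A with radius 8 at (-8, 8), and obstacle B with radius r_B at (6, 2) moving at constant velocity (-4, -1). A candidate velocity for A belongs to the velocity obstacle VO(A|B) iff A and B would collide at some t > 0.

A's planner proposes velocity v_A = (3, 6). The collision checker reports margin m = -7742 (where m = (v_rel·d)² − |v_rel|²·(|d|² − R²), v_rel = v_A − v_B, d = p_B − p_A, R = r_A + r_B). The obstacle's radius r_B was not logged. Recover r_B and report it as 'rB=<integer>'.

m = -7742
d = (14, -6);  v_rel = (7, 7),  |v_rel|² = 98
v_rel×d = (7)·(-6) − (7)·(14) = -140
since m = R²·98 − (-140)²:  R² = (19600 + -7742) / 98 = 121
R = √121 = 11  ⇒  r_B = 11 − 8 = 3

rB=3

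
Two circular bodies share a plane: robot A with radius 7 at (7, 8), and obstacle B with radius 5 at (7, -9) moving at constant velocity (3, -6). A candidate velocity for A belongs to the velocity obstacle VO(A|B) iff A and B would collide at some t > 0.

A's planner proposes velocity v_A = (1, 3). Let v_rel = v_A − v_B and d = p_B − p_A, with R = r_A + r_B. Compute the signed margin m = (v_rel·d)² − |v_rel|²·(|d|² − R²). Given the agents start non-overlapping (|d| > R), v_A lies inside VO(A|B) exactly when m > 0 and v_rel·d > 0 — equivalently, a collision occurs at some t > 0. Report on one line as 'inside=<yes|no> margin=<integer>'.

d = (0, -17),  |d|² = 289;  R = 7+5 = 12,  c = 289−12² = 145
v_rel = (-2, 9),  |v_rel|² = 85;  v_rel·d = (-2)·(0) + (9)·(-17) = -153
85·t² + 306·t + 145 = 0  ⇒  m = (-153)² − 85·145 = 11084
m = 11084 > 0,  v_rel·d = -153 < 0  ⇒  outside

inside=no margin=11084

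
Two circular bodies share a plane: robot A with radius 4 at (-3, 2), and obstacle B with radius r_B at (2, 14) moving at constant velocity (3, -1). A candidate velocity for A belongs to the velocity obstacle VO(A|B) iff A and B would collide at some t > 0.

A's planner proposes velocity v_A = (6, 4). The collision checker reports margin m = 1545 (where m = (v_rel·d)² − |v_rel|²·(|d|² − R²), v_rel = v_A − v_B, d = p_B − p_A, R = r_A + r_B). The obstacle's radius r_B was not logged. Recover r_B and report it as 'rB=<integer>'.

m = 1545
d = (5, 12);  v_rel = (3, 5),  |v_rel|² = 34
v_rel×d = (3)·(12) − (5)·(5) = 11
since m = R²·34 − 11²:  R² = (121 + 1545) / 34 = 49
R = √49 = 7  ⇒  r_B = 7 − 4 = 3

rB=3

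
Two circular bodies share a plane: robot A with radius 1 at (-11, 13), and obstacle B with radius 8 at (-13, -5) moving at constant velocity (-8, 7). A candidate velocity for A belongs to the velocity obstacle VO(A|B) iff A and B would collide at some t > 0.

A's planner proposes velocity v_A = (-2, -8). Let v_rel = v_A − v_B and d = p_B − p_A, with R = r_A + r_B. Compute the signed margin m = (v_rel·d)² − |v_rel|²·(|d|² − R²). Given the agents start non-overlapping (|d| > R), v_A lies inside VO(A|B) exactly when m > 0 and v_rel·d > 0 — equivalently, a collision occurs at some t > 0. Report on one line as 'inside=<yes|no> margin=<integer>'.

d = (-2, -18),  |d|² = 328;  R = 1+8 = 9,  c = 328−9² = 247
v_rel = (6, -15),  |v_rel|² = 261;  v_rel·d = (6)·(-2) + (-15)·(-18) = 258
261·t² − 516·t + 247 = 0  ⇒  m = 258² − 261·247 = 2097
m = 2097 > 0,  v_rel·d = 258 > 0  ⇒  inside

inside=yes margin=2097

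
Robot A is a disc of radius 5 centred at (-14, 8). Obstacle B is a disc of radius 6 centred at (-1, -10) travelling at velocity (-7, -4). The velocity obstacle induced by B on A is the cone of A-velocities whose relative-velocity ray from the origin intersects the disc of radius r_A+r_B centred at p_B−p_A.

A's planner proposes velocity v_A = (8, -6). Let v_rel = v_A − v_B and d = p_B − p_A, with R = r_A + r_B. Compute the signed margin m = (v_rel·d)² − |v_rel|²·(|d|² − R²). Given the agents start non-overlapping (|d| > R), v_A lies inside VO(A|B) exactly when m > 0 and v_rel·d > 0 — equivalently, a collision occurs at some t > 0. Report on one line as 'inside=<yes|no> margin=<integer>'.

d = (13, -18),  |d|² = 493;  R = 5+6 = 11,  c = 493−11² = 372
v_rel = (15, -2),  |v_rel|² = 229;  v_rel·d = (15)·(13) + (-2)·(-18) = 231
229·t² − 462·t + 372 = 0  ⇒  m = 231² − 229·372 = -31827
m = -31827 < 0,  v_rel·d = 231 > 0  ⇒  outside

inside=no margin=-31827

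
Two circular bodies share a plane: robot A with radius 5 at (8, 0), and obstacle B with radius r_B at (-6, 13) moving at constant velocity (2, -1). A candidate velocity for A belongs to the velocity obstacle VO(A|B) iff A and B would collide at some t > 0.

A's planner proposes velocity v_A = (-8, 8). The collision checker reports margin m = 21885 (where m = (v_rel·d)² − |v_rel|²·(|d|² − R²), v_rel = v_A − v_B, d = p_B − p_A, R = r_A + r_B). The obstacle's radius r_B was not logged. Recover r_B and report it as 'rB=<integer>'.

m = 21885
d = (-14, 13);  v_rel = (-10, 9),  |v_rel|² = 181
v_rel×d = (-10)·(13) − (9)·(-14) = -4
since m = R²·181 − (-4)²:  R² = (16 + 21885) / 181 = 121
R = √121 = 11  ⇒  r_B = 11 − 5 = 6

rB=6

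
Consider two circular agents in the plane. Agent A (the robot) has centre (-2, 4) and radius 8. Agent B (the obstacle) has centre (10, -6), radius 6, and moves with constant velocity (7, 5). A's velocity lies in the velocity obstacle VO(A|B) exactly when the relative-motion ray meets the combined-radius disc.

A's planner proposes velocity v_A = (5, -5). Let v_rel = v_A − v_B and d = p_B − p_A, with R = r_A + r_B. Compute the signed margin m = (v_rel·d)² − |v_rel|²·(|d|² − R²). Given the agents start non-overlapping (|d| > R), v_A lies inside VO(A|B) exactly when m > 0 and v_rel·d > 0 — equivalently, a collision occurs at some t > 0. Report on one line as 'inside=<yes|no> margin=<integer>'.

d = (12, -10),  |d|² = 244;  R = 8+6 = 14,  c = 244−14² = 48
v_rel = (-2, -10),  |v_rel|² = 104;  v_rel·d = (-2)·(12) + (-10)·(-10) = 76
104·t² − 152·t + 48 = 0  ⇒  m = 76² − 104·48 = 784
m = 784 > 0,  v_rel·d = 76 > 0  ⇒  inside

inside=yes margin=784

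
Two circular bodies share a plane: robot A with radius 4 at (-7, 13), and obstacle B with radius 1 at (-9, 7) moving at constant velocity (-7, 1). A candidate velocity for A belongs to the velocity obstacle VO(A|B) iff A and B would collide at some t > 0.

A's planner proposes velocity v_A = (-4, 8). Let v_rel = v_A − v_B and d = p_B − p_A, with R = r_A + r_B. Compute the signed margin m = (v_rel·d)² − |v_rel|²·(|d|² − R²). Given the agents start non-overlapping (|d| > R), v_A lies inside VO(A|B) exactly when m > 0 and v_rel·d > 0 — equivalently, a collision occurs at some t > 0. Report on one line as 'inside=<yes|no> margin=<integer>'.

d = (-2, -6),  |d|² = 40;  R = 4+1 = 5,  c = 40−5² = 15
v_rel = (3, 7),  |v_rel|² = 58;  v_rel·d = (3)·(-2) + (7)·(-6) = -48
58·t² + 96·t + 15 = 0  ⇒  m = (-48)² − 58·15 = 1434
m = 1434 > 0,  v_rel·d = -48 < 0  ⇒  outside

inside=no margin=1434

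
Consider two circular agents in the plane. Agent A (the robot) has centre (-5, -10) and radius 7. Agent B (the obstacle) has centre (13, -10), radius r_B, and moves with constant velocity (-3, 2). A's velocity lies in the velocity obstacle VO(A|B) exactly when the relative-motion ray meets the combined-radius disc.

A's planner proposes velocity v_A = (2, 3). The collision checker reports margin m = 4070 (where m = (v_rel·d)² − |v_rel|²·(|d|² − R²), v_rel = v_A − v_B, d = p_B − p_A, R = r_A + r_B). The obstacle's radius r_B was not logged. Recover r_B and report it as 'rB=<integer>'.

m = 4070
d = (18, 0);  v_rel = (5, 1),  |v_rel|² = 26
v_rel×d = (5)·(0) − (1)·(18) = -18
since m = R²·26 − (-18)²:  R² = (324 + 4070) / 26 = 169
R = √169 = 13  ⇒  r_B = 13 − 7 = 6

rB=6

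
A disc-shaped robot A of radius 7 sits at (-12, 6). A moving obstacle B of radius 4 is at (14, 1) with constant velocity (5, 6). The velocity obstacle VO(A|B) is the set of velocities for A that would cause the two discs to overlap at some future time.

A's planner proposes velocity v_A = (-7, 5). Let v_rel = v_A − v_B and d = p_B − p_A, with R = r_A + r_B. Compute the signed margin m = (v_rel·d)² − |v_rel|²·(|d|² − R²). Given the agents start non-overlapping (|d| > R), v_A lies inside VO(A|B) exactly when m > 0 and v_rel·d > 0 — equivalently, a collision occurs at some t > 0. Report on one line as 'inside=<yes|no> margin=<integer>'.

d = (26, -5),  |d|² = 701;  R = 7+4 = 11,  c = 701−11² = 580
v_rel = (-12, -1),  |v_rel|² = 145;  v_rel·d = (-12)·(26) + (-1)·(-5) = -307
145·t² + 614·t + 580 = 0  ⇒  m = (-307)² − 145·580 = 10149
m = 10149 > 0,  v_rel·d = -307 < 0  ⇒  outside

inside=no margin=10149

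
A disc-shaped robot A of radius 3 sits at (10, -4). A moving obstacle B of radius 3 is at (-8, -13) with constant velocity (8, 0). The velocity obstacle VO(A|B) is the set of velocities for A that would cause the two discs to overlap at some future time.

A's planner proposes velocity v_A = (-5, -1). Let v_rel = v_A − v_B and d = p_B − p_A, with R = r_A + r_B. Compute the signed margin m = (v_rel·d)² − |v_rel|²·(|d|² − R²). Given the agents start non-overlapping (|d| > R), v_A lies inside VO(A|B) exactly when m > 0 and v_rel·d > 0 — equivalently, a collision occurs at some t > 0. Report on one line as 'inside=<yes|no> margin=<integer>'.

d = (-18, -9),  |d|² = 405;  R = 3+3 = 6,  c = 405−6² = 369
v_rel = (-13, -1),  |v_rel|² = 170;  v_rel·d = (-13)·(-18) + (-1)·(-9) = 243
170·t² − 486·t + 369 = 0  ⇒  m = 243² − 170·369 = -3681
m = -3681 < 0,  v_rel·d = 243 > 0  ⇒  outside

inside=no margin=-3681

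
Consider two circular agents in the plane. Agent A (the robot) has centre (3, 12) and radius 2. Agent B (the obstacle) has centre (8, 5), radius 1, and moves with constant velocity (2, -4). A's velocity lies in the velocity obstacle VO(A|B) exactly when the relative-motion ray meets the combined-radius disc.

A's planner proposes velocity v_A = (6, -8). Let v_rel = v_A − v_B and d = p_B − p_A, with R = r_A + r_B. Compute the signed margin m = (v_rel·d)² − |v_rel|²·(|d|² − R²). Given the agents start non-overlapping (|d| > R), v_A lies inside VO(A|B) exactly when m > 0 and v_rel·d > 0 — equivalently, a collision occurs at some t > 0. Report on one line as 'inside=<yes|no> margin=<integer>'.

d = (5, -7),  |d|² = 74;  R = 2+1 = 3,  c = 74−3² = 65
v_rel = (4, -4),  |v_rel|² = 32;  v_rel·d = (4)·(5) + (-4)·(-7) = 48
32·t² − 96·t + 65 = 0  ⇒  m = 48² − 32·65 = 224
m = 224 > 0,  v_rel·d = 48 > 0  ⇒  inside

inside=yes margin=224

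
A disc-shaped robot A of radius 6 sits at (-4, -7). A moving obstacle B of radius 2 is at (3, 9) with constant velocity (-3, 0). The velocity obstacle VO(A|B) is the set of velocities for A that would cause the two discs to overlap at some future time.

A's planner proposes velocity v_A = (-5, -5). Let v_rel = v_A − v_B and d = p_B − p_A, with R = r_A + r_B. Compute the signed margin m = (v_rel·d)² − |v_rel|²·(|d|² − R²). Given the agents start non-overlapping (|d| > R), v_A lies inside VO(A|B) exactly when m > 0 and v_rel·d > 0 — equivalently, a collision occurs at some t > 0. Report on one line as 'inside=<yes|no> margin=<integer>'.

d = (7, 16),  |d|² = 305;  R = 6+2 = 8,  c = 305−8² = 241
v_rel = (-2, -5),  |v_rel|² = 29;  v_rel·d = (-2)·(7) + (-5)·(16) = -94
29·t² + 188·t + 241 = 0  ⇒  m = (-94)² − 29·241 = 1847
m = 1847 > 0,  v_rel·d = -94 < 0  ⇒  outside

inside=no margin=1847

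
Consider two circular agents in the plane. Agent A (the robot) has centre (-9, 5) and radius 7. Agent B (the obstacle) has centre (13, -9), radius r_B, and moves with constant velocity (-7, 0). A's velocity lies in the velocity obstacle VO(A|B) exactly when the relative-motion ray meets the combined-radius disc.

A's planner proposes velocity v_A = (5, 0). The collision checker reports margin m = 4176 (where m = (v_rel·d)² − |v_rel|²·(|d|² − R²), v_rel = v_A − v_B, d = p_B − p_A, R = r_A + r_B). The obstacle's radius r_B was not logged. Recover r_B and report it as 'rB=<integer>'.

m = 4176
d = (22, -14);  v_rel = (12, 0),  |v_rel|² = 144
v_rel×d = (12)·(-14) − (0)·(22) = -168
since m = R²·144 − (-168)²:  R² = (28224 + 4176) / 144 = 225
R = √225 = 15  ⇒  r_B = 15 − 7 = 8

rB=8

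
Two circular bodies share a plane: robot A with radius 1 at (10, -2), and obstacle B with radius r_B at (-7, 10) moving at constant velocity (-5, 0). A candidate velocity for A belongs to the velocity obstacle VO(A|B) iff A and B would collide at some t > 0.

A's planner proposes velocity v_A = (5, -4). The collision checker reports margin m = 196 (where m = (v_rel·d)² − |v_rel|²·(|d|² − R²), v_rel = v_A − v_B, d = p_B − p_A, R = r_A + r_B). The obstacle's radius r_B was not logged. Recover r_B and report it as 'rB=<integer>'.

m = 196
d = (-17, 12);  v_rel = (10, -4),  |v_rel|² = 116
v_rel×d = (10)·(12) − (-4)·(-17) = 52
since m = R²·116 − 52²:  R² = (2704 + 196) / 116 = 25
R = √25 = 5  ⇒  r_B = 5 − 1 = 4

rB=4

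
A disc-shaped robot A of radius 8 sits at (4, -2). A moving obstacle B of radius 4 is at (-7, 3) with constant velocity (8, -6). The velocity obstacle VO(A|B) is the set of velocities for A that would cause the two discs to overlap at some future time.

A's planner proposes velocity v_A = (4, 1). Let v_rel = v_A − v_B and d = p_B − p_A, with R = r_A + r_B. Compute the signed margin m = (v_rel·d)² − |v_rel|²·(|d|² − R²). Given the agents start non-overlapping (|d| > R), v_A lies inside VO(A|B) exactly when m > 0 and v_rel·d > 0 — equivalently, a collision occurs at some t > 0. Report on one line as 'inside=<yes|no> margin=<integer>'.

d = (-11, 5),  |d|² = 146;  R = 8+4 = 12,  c = 146−12² = 2
v_rel = (-4, 7),  |v_rel|² = 65;  v_rel·d = (-4)·(-11) + (7)·(5) = 79
65·t² − 158·t + 2 = 0  ⇒  m = 79² − 65·2 = 6111
m = 6111 > 0,  v_rel·d = 79 > 0  ⇒  inside

inside=yes margin=6111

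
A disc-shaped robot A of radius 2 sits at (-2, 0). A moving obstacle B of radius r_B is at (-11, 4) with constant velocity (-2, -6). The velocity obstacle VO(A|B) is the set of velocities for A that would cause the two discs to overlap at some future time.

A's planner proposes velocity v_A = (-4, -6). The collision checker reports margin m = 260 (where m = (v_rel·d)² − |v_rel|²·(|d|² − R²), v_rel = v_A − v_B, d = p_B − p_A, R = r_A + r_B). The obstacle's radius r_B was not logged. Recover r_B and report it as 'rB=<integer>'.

m = 260
d = (-9, 4);  v_rel = (-2, 0),  |v_rel|² = 4
v_rel×d = (-2)·(4) − (0)·(-9) = -8
since m = R²·4 − (-8)²:  R² = (64 + 260) / 4 = 81
R = √81 = 9  ⇒  r_B = 9 − 2 = 7

rB=7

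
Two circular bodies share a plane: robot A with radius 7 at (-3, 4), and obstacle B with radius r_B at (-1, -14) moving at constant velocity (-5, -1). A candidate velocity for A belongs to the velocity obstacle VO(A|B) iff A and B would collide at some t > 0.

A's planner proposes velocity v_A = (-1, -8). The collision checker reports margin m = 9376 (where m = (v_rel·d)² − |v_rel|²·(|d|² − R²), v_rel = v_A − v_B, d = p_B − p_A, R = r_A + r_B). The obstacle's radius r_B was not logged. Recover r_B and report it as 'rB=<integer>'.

m = 9376
d = (2, -18);  v_rel = (4, -7),  |v_rel|² = 65
v_rel×d = (4)·(-18) − (-7)·(2) = -58
since m = R²·65 − (-58)²:  R² = (3364 + 9376) / 65 = 196
R = √196 = 14  ⇒  r_B = 14 − 7 = 7

rB=7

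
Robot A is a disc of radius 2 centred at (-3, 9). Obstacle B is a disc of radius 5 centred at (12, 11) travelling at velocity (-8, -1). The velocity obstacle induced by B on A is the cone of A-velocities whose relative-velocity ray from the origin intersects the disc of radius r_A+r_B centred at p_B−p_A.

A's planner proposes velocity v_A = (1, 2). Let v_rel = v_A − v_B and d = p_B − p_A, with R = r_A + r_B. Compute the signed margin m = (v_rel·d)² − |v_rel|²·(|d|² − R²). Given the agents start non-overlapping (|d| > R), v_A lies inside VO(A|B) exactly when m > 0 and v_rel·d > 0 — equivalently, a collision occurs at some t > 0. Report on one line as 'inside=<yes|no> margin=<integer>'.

d = (15, 2),  |d|² = 229;  R = 2+5 = 7,  c = 229−7² = 180
v_rel = (9, 3),  |v_rel|² = 90;  v_rel·d = (9)·(15) + (3)·(2) = 141
90·t² − 282·t + 180 = 0  ⇒  m = 141² − 90·180 = 3681
m = 3681 > 0,  v_rel·d = 141 > 0  ⇒  inside

inside=yes margin=3681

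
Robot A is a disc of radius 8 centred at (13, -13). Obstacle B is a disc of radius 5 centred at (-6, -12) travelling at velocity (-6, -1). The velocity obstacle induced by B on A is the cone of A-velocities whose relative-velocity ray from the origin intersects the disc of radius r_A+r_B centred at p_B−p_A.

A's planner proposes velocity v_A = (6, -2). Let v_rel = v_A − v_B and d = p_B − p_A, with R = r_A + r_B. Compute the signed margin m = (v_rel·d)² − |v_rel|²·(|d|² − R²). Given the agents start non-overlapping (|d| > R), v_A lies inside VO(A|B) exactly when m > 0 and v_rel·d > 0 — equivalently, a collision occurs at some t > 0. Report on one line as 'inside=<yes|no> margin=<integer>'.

d = (-19, 1),  |d|² = 362;  R = 8+5 = 13,  c = 362−13² = 193
v_rel = (12, -1),  |v_rel|² = 145;  v_rel·d = (12)·(-19) + (-1)·(1) = -229
145·t² + 458·t + 193 = 0  ⇒  m = (-229)² − 145·193 = 24456
m = 24456 > 0,  v_rel·d = -229 < 0  ⇒  outside

inside=no margin=24456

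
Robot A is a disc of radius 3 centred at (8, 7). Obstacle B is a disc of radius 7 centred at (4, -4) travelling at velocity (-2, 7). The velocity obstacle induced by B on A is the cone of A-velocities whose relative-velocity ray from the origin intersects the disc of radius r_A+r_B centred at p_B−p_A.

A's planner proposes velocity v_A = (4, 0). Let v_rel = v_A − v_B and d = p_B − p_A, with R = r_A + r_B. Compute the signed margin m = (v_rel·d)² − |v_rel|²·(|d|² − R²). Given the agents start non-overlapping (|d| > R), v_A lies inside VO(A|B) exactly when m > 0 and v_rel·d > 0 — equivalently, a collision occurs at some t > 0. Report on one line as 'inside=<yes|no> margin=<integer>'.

d = (-4, -11),  |d|² = 137;  R = 3+7 = 10,  c = 137−10² = 37
v_rel = (6, -7),  |v_rel|² = 85;  v_rel·d = (6)·(-4) + (-7)·(-11) = 53
85·t² − 106·t + 37 = 0  ⇒  m = 53² − 85·37 = -336
m = -336 < 0,  v_rel·d = 53 > 0  ⇒  outside

inside=no margin=-336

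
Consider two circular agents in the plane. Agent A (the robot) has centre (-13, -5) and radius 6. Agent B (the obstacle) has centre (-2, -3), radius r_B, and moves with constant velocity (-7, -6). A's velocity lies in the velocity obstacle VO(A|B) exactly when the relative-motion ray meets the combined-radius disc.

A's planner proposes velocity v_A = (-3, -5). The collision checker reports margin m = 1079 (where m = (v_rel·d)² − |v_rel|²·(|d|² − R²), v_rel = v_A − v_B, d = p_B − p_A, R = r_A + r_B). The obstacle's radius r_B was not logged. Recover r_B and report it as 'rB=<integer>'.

m = 1079
d = (11, 2);  v_rel = (4, 1),  |v_rel|² = 17
v_rel×d = (4)·(2) − (1)·(11) = -3
since m = R²·17 − (-3)²:  R² = (9 + 1079) / 17 = 64
R = √64 = 8  ⇒  r_B = 8 − 6 = 2

rB=2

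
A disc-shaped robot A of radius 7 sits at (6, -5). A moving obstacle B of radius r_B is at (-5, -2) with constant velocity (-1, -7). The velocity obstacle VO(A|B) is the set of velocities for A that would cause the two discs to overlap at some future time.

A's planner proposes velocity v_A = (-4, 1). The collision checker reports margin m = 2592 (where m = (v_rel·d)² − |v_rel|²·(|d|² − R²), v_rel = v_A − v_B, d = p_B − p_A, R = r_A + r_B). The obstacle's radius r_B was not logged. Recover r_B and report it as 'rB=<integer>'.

m = 2592
d = (-11, 3);  v_rel = (-3, 8),  |v_rel|² = 73
v_rel×d = (-3)·(3) − (8)·(-11) = 79
since m = R²·73 − 79²:  R² = (6241 + 2592) / 73 = 121
R = √121 = 11  ⇒  r_B = 11 − 7 = 4

rB=4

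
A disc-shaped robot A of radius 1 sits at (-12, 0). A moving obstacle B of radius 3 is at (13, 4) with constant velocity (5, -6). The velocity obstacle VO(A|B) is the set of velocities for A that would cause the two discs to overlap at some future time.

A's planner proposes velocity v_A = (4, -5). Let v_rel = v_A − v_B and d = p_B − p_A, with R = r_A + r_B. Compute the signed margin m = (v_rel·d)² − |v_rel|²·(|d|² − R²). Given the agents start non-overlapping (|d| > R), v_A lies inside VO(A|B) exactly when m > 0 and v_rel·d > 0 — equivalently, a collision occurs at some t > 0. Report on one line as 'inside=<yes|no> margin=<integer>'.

d = (25, 4),  |d|² = 641;  R = 1+3 = 4,  c = 641−4² = 625
v_rel = (-1, 1),  |v_rel|² = 2;  v_rel·d = (-1)·(25) + (1)·(4) = -21
2·t² + 42·t + 625 = 0  ⇒  m = (-21)² − 2·625 = -809
m = -809 < 0,  v_rel·d = -21 < 0  ⇒  outside

inside=no margin=-809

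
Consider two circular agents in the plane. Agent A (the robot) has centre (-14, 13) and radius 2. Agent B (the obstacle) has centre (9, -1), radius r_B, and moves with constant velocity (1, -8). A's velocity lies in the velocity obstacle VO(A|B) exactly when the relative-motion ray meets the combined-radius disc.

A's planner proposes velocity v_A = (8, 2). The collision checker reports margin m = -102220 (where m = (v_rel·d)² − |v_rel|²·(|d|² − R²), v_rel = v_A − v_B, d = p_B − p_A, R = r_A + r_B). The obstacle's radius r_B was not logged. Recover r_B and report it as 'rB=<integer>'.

m = -102220
d = (23, -14);  v_rel = (7, 10),  |v_rel|² = 149
v_rel×d = (7)·(-14) − (10)·(23) = -328
since m = R²·149 − (-328)²:  R² = (107584 + -102220) / 149 = 36
R = √36 = 6  ⇒  r_B = 6 − 2 = 4

rB=4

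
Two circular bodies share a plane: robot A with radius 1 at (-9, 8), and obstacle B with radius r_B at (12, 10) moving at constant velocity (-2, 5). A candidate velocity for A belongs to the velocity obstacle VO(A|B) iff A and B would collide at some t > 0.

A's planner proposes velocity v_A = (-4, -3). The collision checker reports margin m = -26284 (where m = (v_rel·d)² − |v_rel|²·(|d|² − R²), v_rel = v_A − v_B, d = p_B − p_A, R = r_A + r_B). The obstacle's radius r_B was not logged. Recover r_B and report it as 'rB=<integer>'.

m = -26284
d = (21, 2);  v_rel = (-2, -8),  |v_rel|² = 68
v_rel×d = (-2)·(2) − (-8)·(21) = 164
since m = R²·68 − 164²:  R² = (26896 + -26284) / 68 = 9
R = √9 = 3  ⇒  r_B = 3 − 1 = 2

rB=2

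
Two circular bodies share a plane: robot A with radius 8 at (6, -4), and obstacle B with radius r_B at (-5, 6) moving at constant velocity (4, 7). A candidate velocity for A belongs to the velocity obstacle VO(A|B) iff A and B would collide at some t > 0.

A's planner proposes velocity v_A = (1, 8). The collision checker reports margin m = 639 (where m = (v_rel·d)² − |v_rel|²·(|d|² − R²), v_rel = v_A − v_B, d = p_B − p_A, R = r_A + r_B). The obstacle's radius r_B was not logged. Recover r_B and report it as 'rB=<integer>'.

m = 639
d = (-11, 10);  v_rel = (-3, 1),  |v_rel|² = 10
v_rel×d = (-3)·(10) − (1)·(-11) = -19
since m = R²·10 − (-19)²:  R² = (361 + 639) / 10 = 100
R = √100 = 10  ⇒  r_B = 10 − 8 = 2

rB=2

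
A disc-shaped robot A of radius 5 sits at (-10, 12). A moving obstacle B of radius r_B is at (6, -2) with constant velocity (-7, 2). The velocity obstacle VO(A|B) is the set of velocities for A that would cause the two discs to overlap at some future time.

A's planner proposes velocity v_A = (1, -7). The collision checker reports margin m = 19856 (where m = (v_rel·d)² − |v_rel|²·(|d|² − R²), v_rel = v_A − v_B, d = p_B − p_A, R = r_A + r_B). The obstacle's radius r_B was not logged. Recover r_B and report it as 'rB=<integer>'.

m = 19856
d = (16, -14);  v_rel = (8, -9),  |v_rel|² = 145
v_rel×d = (8)·(-14) − (-9)·(16) = 32
since m = R²·145 − 32²:  R² = (1024 + 19856) / 145 = 144
R = √144 = 12  ⇒  r_B = 12 − 5 = 7

rB=7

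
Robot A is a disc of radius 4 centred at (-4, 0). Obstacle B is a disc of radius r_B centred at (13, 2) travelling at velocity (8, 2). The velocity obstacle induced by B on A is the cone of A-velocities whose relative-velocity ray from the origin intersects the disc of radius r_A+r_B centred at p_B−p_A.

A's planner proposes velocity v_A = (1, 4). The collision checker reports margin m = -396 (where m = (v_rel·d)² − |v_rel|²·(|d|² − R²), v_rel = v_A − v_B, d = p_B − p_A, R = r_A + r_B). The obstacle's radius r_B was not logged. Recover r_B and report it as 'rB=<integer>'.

m = -396
d = (17, 2);  v_rel = (-7, 2),  |v_rel|² = 53
v_rel×d = (-7)·(2) − (2)·(17) = -48
since m = R²·53 − (-48)²:  R² = (2304 + -396) / 53 = 36
R = √36 = 6  ⇒  r_B = 6 − 4 = 2

rB=2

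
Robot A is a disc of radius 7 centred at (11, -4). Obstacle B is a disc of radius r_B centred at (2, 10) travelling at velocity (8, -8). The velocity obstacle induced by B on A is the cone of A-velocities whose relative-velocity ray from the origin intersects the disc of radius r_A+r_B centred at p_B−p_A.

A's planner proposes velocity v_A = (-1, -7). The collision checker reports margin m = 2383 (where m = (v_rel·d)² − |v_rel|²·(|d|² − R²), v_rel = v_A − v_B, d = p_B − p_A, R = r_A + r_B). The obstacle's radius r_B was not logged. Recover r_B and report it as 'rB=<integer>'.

m = 2383
d = (-9, 14);  v_rel = (-9, 1),  |v_rel|² = 82
v_rel×d = (-9)·(14) − (1)·(-9) = -117
since m = R²·82 − (-117)²:  R² = (13689 + 2383) / 82 = 196
R = √196 = 14  ⇒  r_B = 14 − 7 = 7

rB=7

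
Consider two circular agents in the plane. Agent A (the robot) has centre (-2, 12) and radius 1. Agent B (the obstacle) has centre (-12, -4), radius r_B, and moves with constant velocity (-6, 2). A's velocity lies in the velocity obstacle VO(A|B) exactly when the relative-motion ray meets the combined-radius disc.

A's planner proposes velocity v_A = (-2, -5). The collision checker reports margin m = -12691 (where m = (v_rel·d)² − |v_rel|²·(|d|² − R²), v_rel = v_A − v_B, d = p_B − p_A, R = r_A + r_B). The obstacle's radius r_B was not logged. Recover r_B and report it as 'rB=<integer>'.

m = -12691
d = (-10, -16);  v_rel = (4, -7),  |v_rel|² = 65
v_rel×d = (4)·(-16) − (-7)·(-10) = -134
since m = R²·65 − (-134)²:  R² = (17956 + -12691) / 65 = 81
R = √81 = 9  ⇒  r_B = 9 − 1 = 8

rB=8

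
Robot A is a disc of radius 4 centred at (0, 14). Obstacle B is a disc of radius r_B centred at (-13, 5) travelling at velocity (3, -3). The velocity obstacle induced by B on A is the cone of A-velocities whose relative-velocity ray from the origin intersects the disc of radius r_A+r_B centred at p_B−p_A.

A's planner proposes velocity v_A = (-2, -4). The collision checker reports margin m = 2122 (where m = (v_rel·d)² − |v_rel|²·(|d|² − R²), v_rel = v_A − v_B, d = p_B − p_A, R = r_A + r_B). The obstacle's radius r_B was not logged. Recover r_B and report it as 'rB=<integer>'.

m = 2122
d = (-13, -9);  v_rel = (-5, -1),  |v_rel|² = 26
v_rel×d = (-5)·(-9) − (-1)·(-13) = 32
since m = R²·26 − 32²:  R² = (1024 + 2122) / 26 = 121
R = √121 = 11  ⇒  r_B = 11 − 4 = 7

rB=7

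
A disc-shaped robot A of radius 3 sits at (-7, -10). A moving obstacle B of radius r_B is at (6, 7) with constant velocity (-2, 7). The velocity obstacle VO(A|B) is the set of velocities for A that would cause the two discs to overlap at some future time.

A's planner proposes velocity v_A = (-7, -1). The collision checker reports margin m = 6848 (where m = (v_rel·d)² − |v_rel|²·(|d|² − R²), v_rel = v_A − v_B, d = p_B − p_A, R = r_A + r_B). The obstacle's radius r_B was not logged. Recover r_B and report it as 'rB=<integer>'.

m = 6848
d = (13, 17);  v_rel = (-5, -8),  |v_rel|² = 89
v_rel×d = (-5)·(17) − (-8)·(13) = 19
since m = R²·89 − 19²:  R² = (361 + 6848) / 89 = 81
R = √81 = 9  ⇒  r_B = 9 − 3 = 6

rB=6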